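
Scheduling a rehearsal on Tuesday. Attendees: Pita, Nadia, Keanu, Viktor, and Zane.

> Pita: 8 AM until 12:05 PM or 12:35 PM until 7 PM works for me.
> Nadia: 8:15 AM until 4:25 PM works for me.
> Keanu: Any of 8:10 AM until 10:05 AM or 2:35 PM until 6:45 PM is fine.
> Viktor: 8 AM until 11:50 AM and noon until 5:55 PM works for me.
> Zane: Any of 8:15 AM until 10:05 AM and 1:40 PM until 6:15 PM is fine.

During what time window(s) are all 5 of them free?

08:15-10:05, 14:35-16:25

Pita ∩ Nadia: 08:15-12:05, 12:35-16:25.
Pita ∩ Nadia ∩ Keanu: 08:15-10:05, 14:35-16:25.
Pita ∩ Nadia ∩ Keanu ∩ Viktor: 08:15-10:05, 14:35-16:25.
Pita ∩ Nadia ∩ Keanu ∩ Viktor ∩ Zane: 08:15-10:05, 14:35-16:25.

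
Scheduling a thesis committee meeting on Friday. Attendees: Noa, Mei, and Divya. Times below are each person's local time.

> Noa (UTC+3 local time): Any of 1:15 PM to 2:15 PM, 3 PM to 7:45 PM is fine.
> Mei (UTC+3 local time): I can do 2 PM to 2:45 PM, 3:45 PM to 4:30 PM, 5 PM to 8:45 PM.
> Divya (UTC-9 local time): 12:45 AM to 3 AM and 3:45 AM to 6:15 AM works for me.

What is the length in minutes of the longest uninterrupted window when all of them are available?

75

Noa in UTC: 10:15-11:15, 12:00-16:45 (subtract 3h to convert from UTC+3).
Mei in UTC: 11:00-11:45, 12:45-13:30, 14:00-17:45 (subtract 3h to convert from UTC+3).
Divya in UTC: 09:45-12:00, 12:45-15:15 (add 9h to convert from UTC-9).
Noa ∩ Mei: 11:00-11:15, 12:45-13:30, 14:00-16:45.
Noa ∩ Mei ∩ Divya: 11:00-11:15, 12:45-13:30, 14:00-15:15.
The longest is 14:00-15:15 at 75 minutes.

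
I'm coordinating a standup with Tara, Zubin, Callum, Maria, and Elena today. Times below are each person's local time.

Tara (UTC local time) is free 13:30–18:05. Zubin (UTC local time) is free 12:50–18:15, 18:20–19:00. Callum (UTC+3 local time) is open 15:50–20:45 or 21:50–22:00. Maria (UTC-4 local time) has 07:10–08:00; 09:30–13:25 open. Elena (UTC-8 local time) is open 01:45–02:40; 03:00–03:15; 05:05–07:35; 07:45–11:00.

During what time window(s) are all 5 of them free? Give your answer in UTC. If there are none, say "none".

13:30-15:35, 15:45-17:25

Tara in UTC: 13:30-18:05.
Zubin in UTC: 12:50-18:15, 18:20-19:00.
Callum in UTC: 12:50-17:45, 18:50-19:00 (subtract 3h to convert from UTC+3).
Maria in UTC: 11:10-12:00, 13:30-17:25 (add 4h to convert from UTC-4).
Elena in UTC: 09:45-10:40, 11:00-11:15, 13:05-15:35, 15:45-19:00 (add 8h to convert from UTC-8).
Tara ∩ Zubin: 13:30-18:05.
Tara ∩ Zubin ∩ Callum: 13:30-17:45.
Tara ∩ Zubin ∩ Callum ∩ Maria: 13:30-17:25.
Tara ∩ Zubin ∩ Callum ∩ Maria ∩ Elena: 13:30-15:35, 15:45-17:25.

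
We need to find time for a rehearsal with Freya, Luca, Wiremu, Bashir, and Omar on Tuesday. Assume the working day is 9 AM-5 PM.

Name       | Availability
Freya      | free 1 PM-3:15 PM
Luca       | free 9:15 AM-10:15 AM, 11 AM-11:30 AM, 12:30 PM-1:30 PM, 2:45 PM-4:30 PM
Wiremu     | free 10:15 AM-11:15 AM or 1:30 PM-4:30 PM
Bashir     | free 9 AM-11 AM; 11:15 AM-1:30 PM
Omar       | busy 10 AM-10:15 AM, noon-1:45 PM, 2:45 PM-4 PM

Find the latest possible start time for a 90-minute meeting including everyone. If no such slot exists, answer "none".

Freya free: 13:00-15:15.
Luca free: 09:15-10:15, 11:00-11:30, 12:30-13:30, 14:45-16:30.
Wiremu free: 10:15-11:15, 13:30-16:30.
Bashir free: 09:00-11:00, 11:15-13:30.
Omar free: 09:00-10:00, 10:15-12:00, 13:45-14:45, 16:00-17:00 (invert busy blocks within the working day).
Freya ∩ Luca: 13:00-13:30, 14:45-15:15.
Freya ∩ Luca ∩ Wiremu: 14:45-15:15.
Freya ∩ Luca ∩ Wiremu ∩ Bashir: ∅.
Freya ∩ Luca ∩ Wiremu ∩ Bashir ∩ Omar: ∅.
There is no time when everyone is free.
No common window is at least 90 minutes long.

none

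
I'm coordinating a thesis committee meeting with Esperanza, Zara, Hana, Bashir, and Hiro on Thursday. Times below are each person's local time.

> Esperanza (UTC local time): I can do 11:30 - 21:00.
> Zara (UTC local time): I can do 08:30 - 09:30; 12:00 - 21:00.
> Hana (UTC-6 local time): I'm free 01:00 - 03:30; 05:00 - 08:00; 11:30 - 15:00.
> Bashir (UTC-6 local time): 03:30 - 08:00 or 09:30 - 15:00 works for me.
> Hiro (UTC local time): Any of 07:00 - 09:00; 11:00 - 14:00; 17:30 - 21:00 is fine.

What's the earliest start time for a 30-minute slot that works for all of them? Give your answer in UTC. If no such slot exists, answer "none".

Esperanza in UTC: 11:30-21:00.
Zara in UTC: 08:30-09:30, 12:00-21:00.
Hana in UTC: 07:00-09:30, 11:00-14:00, 17:30-21:00 (add 6h to convert from UTC-6).
Bashir in UTC: 09:30-14:00, 15:30-21:00 (add 6h to convert from UTC-6).
Hiro in UTC: 07:00-09:00, 11:00-14:00, 17:30-21:00.
Esperanza ∩ Zara: 12:00-21:00.
Esperanza ∩ Zara ∩ Hana: 12:00-14:00, 17:30-21:00.
Esperanza ∩ Zara ∩ Hana ∩ Bashir: 12:00-14:00, 17:30-21:00.
Esperanza ∩ Zara ∩ Hana ∩ Bashir ∩ Hiro: 12:00-14:00, 17:30-21:00.
The first common window of at least 30 minutes is 12:00-14:00, so the earliest start is 12:00.

12:00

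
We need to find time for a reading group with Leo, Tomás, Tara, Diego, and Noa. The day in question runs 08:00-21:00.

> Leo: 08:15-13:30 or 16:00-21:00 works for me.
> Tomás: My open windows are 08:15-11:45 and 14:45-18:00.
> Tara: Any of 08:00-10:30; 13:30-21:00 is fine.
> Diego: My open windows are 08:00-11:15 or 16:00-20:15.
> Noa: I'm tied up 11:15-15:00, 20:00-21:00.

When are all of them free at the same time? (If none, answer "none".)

Leo free: 08:15-13:30, 16:00-21:00.
Tomás free: 08:15-11:45, 14:45-18:00.
Tara free: 08:00-10:30, 13:30-21:00.
Diego free: 08:00-11:15, 16:00-20:15.
Noa free: 08:00-11:15, 15:00-20:00 (invert busy blocks within the working day).
Leo ∩ Tomás: 08:15-11:45, 16:00-18:00.
Leo ∩ Tomás ∩ Tara: 08:15-10:30, 16:00-18:00.
Leo ∩ Tomás ∩ Tara ∩ Diego: 08:15-10:30, 16:00-18:00.
Leo ∩ Tomás ∩ Tara ∩ Diego ∩ Noa: 08:15-10:30, 16:00-18:00.

08:15-10:30, 16:00-18:00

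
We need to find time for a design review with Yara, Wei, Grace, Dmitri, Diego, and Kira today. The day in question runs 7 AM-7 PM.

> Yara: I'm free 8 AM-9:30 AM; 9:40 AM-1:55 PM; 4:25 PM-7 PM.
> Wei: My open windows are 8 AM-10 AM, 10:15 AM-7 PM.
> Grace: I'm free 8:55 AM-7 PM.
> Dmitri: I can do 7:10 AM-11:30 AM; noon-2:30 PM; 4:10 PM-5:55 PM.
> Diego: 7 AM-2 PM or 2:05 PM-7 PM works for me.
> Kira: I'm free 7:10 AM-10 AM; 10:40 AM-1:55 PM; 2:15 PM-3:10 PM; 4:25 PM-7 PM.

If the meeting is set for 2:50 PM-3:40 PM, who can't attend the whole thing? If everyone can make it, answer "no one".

Yara: not fully free for 14:50-15:40. Wei: free for 14:50-15:40. Grace: free for 14:50-15:40. Dmitri: not fully free for 14:50-15:40. Diego: free for 14:50-15:40. Kira: not fully free for 14:50-15:40.

Dmitri, Kira, Yara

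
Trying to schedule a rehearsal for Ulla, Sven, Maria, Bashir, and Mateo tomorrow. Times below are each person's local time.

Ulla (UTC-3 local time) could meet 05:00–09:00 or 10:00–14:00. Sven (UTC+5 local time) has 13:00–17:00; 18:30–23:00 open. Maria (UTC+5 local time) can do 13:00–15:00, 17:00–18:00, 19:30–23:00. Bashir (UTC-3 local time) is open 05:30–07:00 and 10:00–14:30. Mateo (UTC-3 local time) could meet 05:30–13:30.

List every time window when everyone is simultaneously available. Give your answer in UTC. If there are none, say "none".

08:30-10:00, 14:30-16:30

Ulla in UTC: 08:00-12:00, 13:00-17:00 (add 3h to convert from UTC-3).
Sven in UTC: 08:00-12:00, 13:30-18:00 (subtract 5h to convert from UTC+5).
Maria in UTC: 08:00-10:00, 12:00-13:00, 14:30-18:00 (subtract 5h to convert from UTC+5).
Bashir in UTC: 08:30-10:00, 13:00-17:30 (add 3h to convert from UTC-3).
Mateo in UTC: 08:30-16:30 (add 3h to convert from UTC-3).
Ulla ∩ Sven: 08:00-12:00, 13:30-17:00.
Ulla ∩ Sven ∩ Maria: 08:00-10:00, 14:30-17:00.
Ulla ∩ Sven ∩ Maria ∩ Bashir: 08:30-10:00, 14:30-17:00.
Ulla ∩ Sven ∩ Maria ∩ Bashir ∩ Mateo: 08:30-10:00, 14:30-16:30.
So the common availability across everyone is 08:30-10:00, 14:30-16:30.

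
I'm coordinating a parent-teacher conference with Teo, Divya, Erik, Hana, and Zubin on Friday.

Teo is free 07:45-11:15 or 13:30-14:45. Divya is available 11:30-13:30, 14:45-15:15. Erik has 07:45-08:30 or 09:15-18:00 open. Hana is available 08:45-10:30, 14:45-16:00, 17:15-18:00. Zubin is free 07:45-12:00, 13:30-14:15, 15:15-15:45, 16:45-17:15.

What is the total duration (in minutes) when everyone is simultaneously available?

Teo ∩ Divya: ∅.
Teo ∩ Divya ∩ Erik: ∅.
Teo ∩ Divya ∩ Erik ∩ Hana: ∅.
Teo ∩ Divya ∩ Erik ∩ Hana ∩ Zubin: ∅.
There is no time when everyone is free.
There is no common window, so the total is 0 minutes.

0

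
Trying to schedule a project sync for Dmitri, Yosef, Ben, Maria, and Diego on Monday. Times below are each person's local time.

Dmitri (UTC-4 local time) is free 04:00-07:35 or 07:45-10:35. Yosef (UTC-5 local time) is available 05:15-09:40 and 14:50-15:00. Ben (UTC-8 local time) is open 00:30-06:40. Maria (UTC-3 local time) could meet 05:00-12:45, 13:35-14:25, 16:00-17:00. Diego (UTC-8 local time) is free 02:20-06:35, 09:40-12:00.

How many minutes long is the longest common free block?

Dmitri in UTC: 08:00-11:35, 11:45-14:35 (add 4h to convert from UTC-4).
Yosef in UTC: 10:15-14:40, 19:50-20:00 (add 5h to convert from UTC-5).
Ben in UTC: 08:30-14:40 (add 8h to convert from UTC-8).
Maria in UTC: 08:00-15:45, 16:35-17:25, 19:00-20:00 (add 3h to convert from UTC-3).
Diego in UTC: 10:20-14:35, 17:40-20:00 (add 8h to convert from UTC-8).
Dmitri ∩ Yosef: 10:15-11:35, 11:45-14:35.
Dmitri ∩ Yosef ∩ Ben: 10:15-11:35, 11:45-14:35.
Dmitri ∩ Yosef ∩ Ben ∩ Maria: 10:15-11:35, 11:45-14:35.
Dmitri ∩ Yosef ∩ Ben ∩ Maria ∩ Diego: 10:20-11:35, 11:45-14:35.
So the common availability across everyone is 10:20-11:35, 11:45-14:35.
The longest is 11:45-14:35 at 170 minutes.

170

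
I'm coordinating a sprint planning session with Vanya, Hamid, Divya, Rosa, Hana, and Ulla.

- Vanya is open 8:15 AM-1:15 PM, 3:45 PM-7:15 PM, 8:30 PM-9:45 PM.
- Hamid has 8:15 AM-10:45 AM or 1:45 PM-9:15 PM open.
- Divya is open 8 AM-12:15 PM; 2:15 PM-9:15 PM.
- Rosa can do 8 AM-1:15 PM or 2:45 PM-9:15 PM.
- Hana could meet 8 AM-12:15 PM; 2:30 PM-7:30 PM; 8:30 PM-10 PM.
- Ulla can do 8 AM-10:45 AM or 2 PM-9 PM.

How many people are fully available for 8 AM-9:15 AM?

Divya, Rosa, Hana, and Ulla can make the full 08:00-09:15 slot — that's 4.

4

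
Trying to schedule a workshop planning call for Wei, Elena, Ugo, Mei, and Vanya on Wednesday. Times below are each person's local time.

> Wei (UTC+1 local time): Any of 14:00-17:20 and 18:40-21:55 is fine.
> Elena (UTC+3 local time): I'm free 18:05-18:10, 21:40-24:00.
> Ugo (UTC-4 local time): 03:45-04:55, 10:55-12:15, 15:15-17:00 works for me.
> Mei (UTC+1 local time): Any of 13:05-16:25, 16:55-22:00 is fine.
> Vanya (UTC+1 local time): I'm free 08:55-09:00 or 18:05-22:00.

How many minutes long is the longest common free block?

100

Wei in UTC: 13:00-16:20, 17:40-20:55 (subtract 1h to convert from UTC+1).
Elena in UTC: 15:05-15:10, 18:40-21:00 (subtract 3h to convert from UTC+3).
Ugo in UTC: 07:45-08:55, 14:55-16:15, 19:15-21:00 (add 4h to convert from UTC-4).
Mei in UTC: 12:05-15:25, 15:55-21:00 (subtract 1h to convert from UTC+1).
Vanya in UTC: 07:55-08:00, 17:05-21:00 (subtract 1h to convert from UTC+1).
Wei ∩ Elena: 15:05-15:10, 18:40-20:55.
Wei ∩ Elena ∩ Ugo: 15:05-15:10, 19:15-20:55.
Wei ∩ Elena ∩ Ugo ∩ Mei: 15:05-15:10, 19:15-20:55.
Wei ∩ Elena ∩ Ugo ∩ Mei ∩ Vanya: 19:15-20:55.
The longest is 19:15-20:55 at 100 minutes.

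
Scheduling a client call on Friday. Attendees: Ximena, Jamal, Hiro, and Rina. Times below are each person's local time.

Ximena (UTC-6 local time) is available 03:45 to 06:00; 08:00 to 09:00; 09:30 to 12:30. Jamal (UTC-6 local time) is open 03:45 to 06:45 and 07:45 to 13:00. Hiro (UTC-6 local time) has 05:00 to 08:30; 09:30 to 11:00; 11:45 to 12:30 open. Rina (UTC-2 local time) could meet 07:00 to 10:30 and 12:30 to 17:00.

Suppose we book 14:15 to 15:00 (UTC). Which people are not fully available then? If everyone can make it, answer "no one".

Ximena in UTC: 09:45-12:00, 14:00-15:00, 15:30-18:30 (add 6h to convert from UTC-6).
Jamal in UTC: 09:45-12:45, 13:45-19:00 (add 6h to convert from UTC-6).
Hiro in UTC: 11:00-14:30, 15:30-17:00, 17:45-18:30 (add 6h to convert from UTC-6).
Rina in UTC: 09:00-12:30, 14:30-19:00 (add 2h to convert from UTC-2).
Ximena: free for 14:15-15:00. Jamal: free for 14:15-15:00. Hiro: not fully free for 14:15-15:00. Rina: not fully free for 14:15-15:00.

Hiro, Rina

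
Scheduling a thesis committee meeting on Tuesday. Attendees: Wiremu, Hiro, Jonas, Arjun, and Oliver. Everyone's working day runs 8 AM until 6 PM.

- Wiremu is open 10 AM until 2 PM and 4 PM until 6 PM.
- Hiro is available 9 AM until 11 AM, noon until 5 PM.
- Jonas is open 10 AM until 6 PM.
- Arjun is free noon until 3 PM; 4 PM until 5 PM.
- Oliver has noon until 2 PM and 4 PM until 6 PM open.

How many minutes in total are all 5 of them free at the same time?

180

Wiremu ∩ Hiro: 10:00-11:00, 12:00-14:00, 16:00-17:00.
Wiremu ∩ Hiro ∩ Jonas: 10:00-11:00, 12:00-14:00, 16:00-17:00.
Wiremu ∩ Hiro ∩ Jonas ∩ Arjun: 12:00-14:00, 16:00-17:00.
Wiremu ∩ Hiro ∩ Jonas ∩ Arjun ∩ Oliver: 12:00-14:00, 16:00-17:00.
Summing the common windows: 120 + 60 = 180 minutes.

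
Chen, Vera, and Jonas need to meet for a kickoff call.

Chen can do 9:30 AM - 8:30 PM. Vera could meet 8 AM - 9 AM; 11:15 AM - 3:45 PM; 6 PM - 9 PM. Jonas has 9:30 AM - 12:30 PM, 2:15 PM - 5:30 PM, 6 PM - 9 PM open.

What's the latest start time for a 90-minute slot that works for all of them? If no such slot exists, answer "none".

Chen ∩ Vera: 11:15-15:45, 18:00-20:30.
Chen ∩ Vera ∩ Jonas: 11:15-12:30, 14:15-15:45, 18:00-20:30.
The last common window of at least 90 minutes is 18:00-20:30; a 90-minute meeting can start as late as 19:00 and still end by 20:30.

19:00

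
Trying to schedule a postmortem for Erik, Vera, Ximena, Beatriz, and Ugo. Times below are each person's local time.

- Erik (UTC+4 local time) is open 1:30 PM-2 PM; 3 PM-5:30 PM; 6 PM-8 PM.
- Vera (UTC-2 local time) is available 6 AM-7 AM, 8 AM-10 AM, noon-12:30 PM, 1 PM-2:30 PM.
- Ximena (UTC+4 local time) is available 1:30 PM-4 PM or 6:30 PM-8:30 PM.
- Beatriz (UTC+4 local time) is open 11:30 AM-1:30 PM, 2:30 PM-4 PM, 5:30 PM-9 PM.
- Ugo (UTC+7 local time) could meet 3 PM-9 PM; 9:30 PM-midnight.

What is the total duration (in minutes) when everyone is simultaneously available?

Erik in UTC: 09:30-10:00, 11:00-13:30, 14:00-16:00 (subtract 4h to convert from UTC+4).
Vera in UTC: 08:00-09:00, 10:00-12:00, 14:00-14:30, 15:00-16:30 (add 2h to convert from UTC-2).
Ximena in UTC: 09:30-12:00, 14:30-16:30 (subtract 4h to convert from UTC+4).
Beatriz in UTC: 07:30-09:30, 10:30-12:00, 13:30-17:00 (subtract 4h to convert from UTC+4).
Ugo in UTC: 08:00-14:00, 14:30-17:00 (subtract 7h to convert from UTC+7).
Erik ∩ Vera: 11:00-12:00, 14:00-14:30, 15:00-16:00.
Erik ∩ Vera ∩ Ximena: 11:00-12:00, 15:00-16:00.
Erik ∩ Vera ∩ Ximena ∩ Beatriz: 11:00-12:00, 15:00-16:00.
Erik ∩ Vera ∩ Ximena ∩ Beatriz ∩ Ugo: 11:00-12:00, 15:00-16:00.
Summing the common windows: 60 + 60 = 120 minutes.

120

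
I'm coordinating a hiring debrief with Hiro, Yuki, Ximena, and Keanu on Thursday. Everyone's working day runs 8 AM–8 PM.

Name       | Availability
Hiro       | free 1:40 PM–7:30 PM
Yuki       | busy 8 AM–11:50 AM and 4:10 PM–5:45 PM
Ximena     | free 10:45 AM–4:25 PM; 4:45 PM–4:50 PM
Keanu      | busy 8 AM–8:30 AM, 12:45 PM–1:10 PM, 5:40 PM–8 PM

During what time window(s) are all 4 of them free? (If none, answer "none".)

13:40-16:10

Hiro free: 13:40-19:30.
Yuki free: 11:50-16:10, 17:45-20:00 (invert busy blocks within the working day).
Ximena free: 10:45-16:25, 16:45-16:50.
Keanu free: 08:30-12:45, 13:10-17:40 (invert busy blocks within the working day).
Hiro ∩ Yuki: 13:40-16:10, 17:45-19:30.
Hiro ∩ Yuki ∩ Ximena: 13:40-16:10.
Hiro ∩ Yuki ∩ Ximena ∩ Keanu: 13:40-16:10.
Those are the intersection windows.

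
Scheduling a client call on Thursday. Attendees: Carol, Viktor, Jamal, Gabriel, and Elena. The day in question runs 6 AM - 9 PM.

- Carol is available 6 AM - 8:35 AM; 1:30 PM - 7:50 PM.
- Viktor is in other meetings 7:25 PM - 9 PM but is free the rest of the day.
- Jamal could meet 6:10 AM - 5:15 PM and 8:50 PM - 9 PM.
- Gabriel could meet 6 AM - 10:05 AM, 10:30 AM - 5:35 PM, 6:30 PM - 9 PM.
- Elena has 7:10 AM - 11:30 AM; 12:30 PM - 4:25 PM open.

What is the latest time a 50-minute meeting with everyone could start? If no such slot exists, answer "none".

Carol free: 06:00-08:35, 13:30-19:50.
Viktor free: 06:00-19:25 (invert busy blocks within the working day).
Jamal free: 06:10-17:15, 20:50-21:00.
Gabriel free: 06:00-10:05, 10:30-17:35, 18:30-21:00.
Elena free: 07:10-11:30, 12:30-16:25.
Carol ∩ Viktor: 06:00-08:35, 13:30-19:25.
Carol ∩ Viktor ∩ Jamal: 06:10-08:35, 13:30-17:15.
Carol ∩ Viktor ∩ Jamal ∩ Gabriel: 06:10-08:35, 13:30-17:15.
Carol ∩ Viktor ∩ Jamal ∩ Gabriel ∩ Elena: 07:10-08:35, 13:30-16:25.
The last common window of at least 50 minutes is 13:30-16:25; a 50-minute meeting can start as late as 15:35 and still end by 16:25.

15:35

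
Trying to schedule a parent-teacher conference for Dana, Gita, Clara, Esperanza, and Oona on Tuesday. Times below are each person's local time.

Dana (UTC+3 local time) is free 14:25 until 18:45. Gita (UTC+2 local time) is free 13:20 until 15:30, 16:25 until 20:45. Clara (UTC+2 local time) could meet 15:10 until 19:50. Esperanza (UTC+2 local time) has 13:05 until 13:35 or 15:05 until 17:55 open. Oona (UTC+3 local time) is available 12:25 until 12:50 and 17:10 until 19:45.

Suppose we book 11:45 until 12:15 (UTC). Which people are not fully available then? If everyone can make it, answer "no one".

Dana in UTC: 11:25-15:45 (subtract 3h to convert from UTC+3).
Gita in UTC: 11:20-13:30, 14:25-18:45 (subtract 2h to convert from UTC+2).
Clara in UTC: 13:10-17:50 (subtract 2h to convert from UTC+2).
Esperanza in UTC: 11:05-11:35, 13:05-15:55 (subtract 2h to convert from UTC+2).
Oona in UTC: 09:25-09:50, 14:10-16:45 (subtract 3h to convert from UTC+3).
Dana: free for 11:45-12:15. Gita: free for 11:45-12:15. Clara: not fully free for 11:45-12:15. Esperanza: not fully free for 11:45-12:15. Oona: not fully free for 11:45-12:15.

Clara, Esperanza, Oona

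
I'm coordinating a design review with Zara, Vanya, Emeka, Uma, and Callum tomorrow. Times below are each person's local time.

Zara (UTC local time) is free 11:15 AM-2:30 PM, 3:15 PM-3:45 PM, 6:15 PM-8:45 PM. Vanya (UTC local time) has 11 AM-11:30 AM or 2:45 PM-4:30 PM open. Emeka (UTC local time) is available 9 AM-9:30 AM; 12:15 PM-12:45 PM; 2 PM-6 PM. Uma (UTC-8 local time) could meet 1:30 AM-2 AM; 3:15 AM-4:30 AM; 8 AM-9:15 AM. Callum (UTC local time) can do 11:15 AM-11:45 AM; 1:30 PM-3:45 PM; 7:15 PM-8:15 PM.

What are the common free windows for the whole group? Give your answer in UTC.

none

Zara in UTC: 11:15-14:30, 15:15-15:45, 18:15-20:45.
Vanya in UTC: 11:00-11:30, 14:45-16:30.
Emeka in UTC: 09:00-09:30, 12:15-12:45, 14:00-18:00.
Uma in UTC: 09:30-10:00, 11:15-12:30, 16:00-17:15 (add 8h to convert from UTC-8).
Callum in UTC: 11:15-11:45, 13:30-15:45, 19:15-20:15.
Zara ∩ Vanya: 11:15-11:30, 15:15-15:45.
Zara ∩ Vanya ∩ Emeka: 15:15-15:45.
Zara ∩ Vanya ∩ Emeka ∩ Uma: ∅.
Zara ∩ Vanya ∩ Emeka ∩ Uma ∩ Callum: ∅.
There is no time when everyone is free.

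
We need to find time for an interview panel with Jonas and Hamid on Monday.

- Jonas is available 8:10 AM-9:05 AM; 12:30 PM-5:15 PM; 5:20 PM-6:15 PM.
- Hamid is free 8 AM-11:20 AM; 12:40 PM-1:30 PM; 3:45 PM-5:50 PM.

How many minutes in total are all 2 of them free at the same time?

Jonas ∩ Hamid: 08:10-09:05, 12:40-13:30, 15:45-17:15, 17:20-17:50.
Summing the common windows: 55 + 50 + 90 + 30 = 225 minutes.

225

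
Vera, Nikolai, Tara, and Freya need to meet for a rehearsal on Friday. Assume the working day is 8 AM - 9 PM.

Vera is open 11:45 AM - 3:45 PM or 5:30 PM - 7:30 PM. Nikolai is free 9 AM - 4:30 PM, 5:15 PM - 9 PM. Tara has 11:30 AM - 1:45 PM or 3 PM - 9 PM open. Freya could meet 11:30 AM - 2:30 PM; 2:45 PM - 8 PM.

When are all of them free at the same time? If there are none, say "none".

Vera ∩ Nikolai: 11:45-15:45, 17:30-19:30.
Vera ∩ Nikolai ∩ Tara: 11:45-13:45, 15:00-15:45, 17:30-19:30.
Vera ∩ Nikolai ∩ Tara ∩ Freya: 11:45-13:45, 15:00-15:45, 17:30-19:30.

11:45-13:45, 15:00-15:45, 17:30-19:30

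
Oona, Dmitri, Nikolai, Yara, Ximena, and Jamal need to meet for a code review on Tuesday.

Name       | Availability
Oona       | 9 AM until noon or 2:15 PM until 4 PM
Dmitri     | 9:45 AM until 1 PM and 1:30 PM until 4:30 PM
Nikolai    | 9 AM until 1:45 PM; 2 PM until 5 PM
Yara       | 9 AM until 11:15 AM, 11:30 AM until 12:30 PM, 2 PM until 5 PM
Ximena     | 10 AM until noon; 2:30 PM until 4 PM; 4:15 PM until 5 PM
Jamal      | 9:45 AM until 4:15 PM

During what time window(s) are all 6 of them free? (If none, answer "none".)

Oona ∩ Dmitri: 09:45-12:00, 14:15-16:00.
Oona ∩ Dmitri ∩ Nikolai: 09:45-12:00, 14:15-16:00.
Oona ∩ Dmitri ∩ Nikolai ∩ Yara: 09:45-11:15, 11:30-12:00, 14:15-16:00.
Oona ∩ Dmitri ∩ Nikolai ∩ Yara ∩ Ximena: 10:00-11:15, 11:30-12:00, 14:30-16:00.
Oona ∩ Dmitri ∩ Nikolai ∩ Yara ∩ Ximena ∩ Jamal: 10:00-11:15, 11:30-12:00, 14:30-16:00.
So the common availability across everyone is 10:00-11:15, 11:30-12:00, 14:30-16:00.

10:00-11:15, 11:30-12:00, 14:30-16:00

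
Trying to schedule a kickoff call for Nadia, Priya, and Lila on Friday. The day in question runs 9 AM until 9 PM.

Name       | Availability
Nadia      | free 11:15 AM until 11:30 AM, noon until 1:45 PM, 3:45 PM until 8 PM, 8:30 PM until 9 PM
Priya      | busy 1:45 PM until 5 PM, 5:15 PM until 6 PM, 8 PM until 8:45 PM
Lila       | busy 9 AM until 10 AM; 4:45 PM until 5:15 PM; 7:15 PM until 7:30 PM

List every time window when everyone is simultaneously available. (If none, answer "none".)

11:15-11:30, 12:00-13:45, 18:00-19:15, 19:30-20:00, 20:45-21:00

Nadia free: 11:15-11:30, 12:00-13:45, 15:45-20:00, 20:30-21:00.
Priya free: 09:00-13:45, 17:00-17:15, 18:00-20:00, 20:45-21:00 (invert busy blocks within the working day).
Lila free: 10:00-16:45, 17:15-19:15, 19:30-21:00 (invert busy blocks within the working day).
Nadia ∩ Priya: 11:15-11:30, 12:00-13:45, 17:00-17:15, 18:00-20:00, 20:45-21:00.
Nadia ∩ Priya ∩ Lila: 11:15-11:30, 12:00-13:45, 18:00-19:15, 19:30-20:00, 20:45-21:00.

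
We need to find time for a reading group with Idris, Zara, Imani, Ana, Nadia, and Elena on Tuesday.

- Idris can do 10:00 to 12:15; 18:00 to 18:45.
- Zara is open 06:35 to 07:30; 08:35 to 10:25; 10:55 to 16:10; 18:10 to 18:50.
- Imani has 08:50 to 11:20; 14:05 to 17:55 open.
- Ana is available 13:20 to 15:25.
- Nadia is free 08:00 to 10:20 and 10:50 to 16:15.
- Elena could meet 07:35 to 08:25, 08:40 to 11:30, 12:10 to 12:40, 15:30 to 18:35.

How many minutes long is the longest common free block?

0

Idris ∩ Zara: 10:00-10:25, 10:55-12:15, 18:10-18:45.
Idris ∩ Zara ∩ Imani: 10:00-10:25, 10:55-11:20.
Idris ∩ Zara ∩ Imani ∩ Ana: ∅.
Idris ∩ Zara ∩ Imani ∩ Ana ∩ Nadia: ∅.
Idris ∩ Zara ∩ Imani ∩ Ana ∩ Nadia ∩ Elena: ∅.
There is no time when everyone is free.
No common window exists, so the longest block is 0 minutes.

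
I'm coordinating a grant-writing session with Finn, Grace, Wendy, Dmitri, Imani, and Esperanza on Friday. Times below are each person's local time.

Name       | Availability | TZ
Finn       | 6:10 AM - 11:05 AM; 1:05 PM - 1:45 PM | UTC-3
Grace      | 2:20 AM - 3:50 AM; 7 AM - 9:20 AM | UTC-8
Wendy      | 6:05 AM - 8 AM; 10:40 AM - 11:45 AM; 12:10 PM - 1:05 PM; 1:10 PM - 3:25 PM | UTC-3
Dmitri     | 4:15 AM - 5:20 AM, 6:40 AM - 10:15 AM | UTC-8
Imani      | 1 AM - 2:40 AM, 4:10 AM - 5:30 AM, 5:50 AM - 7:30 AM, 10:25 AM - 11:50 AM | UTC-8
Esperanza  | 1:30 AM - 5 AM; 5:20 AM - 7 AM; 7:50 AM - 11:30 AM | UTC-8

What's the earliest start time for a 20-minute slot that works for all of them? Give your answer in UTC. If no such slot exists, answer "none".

none

Finn in UTC: 09:10-14:05, 16:05-16:45 (add 3h to convert from UTC-3).
Grace in UTC: 10:20-11:50, 15:00-17:20 (add 8h to convert from UTC-8).
Wendy in UTC: 09:05-11:00, 13:40-14:45, 15:10-16:05, 16:10-18:25 (add 3h to convert from UTC-3).
Dmitri in UTC: 12:15-13:20, 14:40-18:15 (add 8h to convert from UTC-8).
Imani in UTC: 09:00-10:40, 12:10-13:30, 13:50-15:30, 18:25-19:50 (add 8h to convert from UTC-8).
Esperanza in UTC: 09:30-13:00, 13:20-15:00, 15:50-19:30 (add 8h to convert from UTC-8).
Finn ∩ Grace: 10:20-11:50, 16:05-16:45.
Finn ∩ Grace ∩ Wendy: 10:20-11:00, 16:10-16:45.
Finn ∩ Grace ∩ Wendy ∩ Dmitri: 16:10-16:45.
Finn ∩ Grace ∩ Wendy ∩ Dmitri ∩ Imani: ∅.
Finn ∩ Grace ∩ Wendy ∩ Dmitri ∩ Imani ∩ Esperanza: ∅.
There is no time when everyone is free.
No common window is at least 20 minutes long.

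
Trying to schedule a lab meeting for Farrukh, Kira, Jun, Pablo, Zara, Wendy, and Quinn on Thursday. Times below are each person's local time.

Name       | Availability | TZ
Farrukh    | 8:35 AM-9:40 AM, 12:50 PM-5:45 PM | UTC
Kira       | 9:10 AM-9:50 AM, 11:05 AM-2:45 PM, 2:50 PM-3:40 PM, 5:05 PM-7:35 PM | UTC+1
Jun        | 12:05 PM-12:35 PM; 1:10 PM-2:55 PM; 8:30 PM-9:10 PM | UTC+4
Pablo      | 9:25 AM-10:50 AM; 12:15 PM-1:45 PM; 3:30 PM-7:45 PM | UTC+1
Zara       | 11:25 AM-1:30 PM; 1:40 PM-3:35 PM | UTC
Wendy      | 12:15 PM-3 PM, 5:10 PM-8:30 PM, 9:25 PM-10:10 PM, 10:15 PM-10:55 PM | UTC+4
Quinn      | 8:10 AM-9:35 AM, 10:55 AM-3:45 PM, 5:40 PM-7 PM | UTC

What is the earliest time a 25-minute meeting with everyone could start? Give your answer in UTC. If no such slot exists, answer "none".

none

Farrukh in UTC: 08:35-09:40, 12:50-17:45.
Kira in UTC: 08:10-08:50, 10:05-13:45, 13:50-14:40, 16:05-18:35 (subtract 1h to convert from UTC+1).
Jun in UTC: 08:05-08:35, 09:10-10:55, 16:30-17:10 (subtract 4h to convert from UTC+4).
Pablo in UTC: 08:25-09:50, 11:15-12:45, 14:30-18:45 (subtract 1h to convert from UTC+1).
Zara in UTC: 11:25-13:30, 13:40-15:35.
Wendy in UTC: 08:15-11:00, 13:10-16:30, 17:25-18:10, 18:15-18:55 (subtract 4h to convert from UTC+4).
Quinn in UTC: 08:10-09:35, 10:55-15:45, 17:40-19:00.
Farrukh ∩ Kira: 08:35-08:50, 12:50-13:45, 13:50-14:40, 16:05-17:45.
Farrukh ∩ Kira ∩ Jun: 16:30-17:10.
Farrukh ∩ Kira ∩ Jun ∩ Pablo: 16:30-17:10.
Farrukh ∩ Kira ∩ Jun ∩ Pablo ∩ Zara: ∅.
Farrukh ∩ Kira ∩ Jun ∩ Pablo ∩ Zara ∩ Wendy: ∅.
Farrukh ∩ Kira ∩ Jun ∩ Pablo ∩ Zara ∩ Wendy ∩ Quinn: ∅.
There is no time when everyone is free.
No common window is at least 25 minutes long.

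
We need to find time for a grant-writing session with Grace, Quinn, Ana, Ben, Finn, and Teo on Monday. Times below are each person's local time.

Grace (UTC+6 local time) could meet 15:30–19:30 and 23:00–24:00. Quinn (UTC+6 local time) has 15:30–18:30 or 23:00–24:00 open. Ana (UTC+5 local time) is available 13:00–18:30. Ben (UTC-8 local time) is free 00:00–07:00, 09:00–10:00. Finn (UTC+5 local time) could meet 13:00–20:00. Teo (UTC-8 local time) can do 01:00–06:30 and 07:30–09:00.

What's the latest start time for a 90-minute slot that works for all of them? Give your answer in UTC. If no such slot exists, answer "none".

Grace in UTC: 09:30-13:30, 17:00-18:00 (subtract 6h to convert from UTC+6).
Quinn in UTC: 09:30-12:30, 17:00-18:00 (subtract 6h to convert from UTC+6).
Ana in UTC: 08:00-13:30 (subtract 5h to convert from UTC+5).
Ben in UTC: 08:00-15:00, 17:00-18:00 (add 8h to convert from UTC-8).
Finn in UTC: 08:00-15:00 (subtract 5h to convert from UTC+5).
Teo in UTC: 09:00-14:30, 15:30-17:00 (add 8h to convert from UTC-8).
Grace ∩ Quinn: 09:30-12:30, 17:00-18:00.
Grace ∩ Quinn ∩ Ana: 09:30-12:30.
Grace ∩ Quinn ∩ Ana ∩ Ben: 09:30-12:30.
Grace ∩ Quinn ∩ Ana ∩ Ben ∩ Finn: 09:30-12:30.
Grace ∩ Quinn ∩ Ana ∩ Ben ∩ Finn ∩ Teo: 09:30-12:30.
So the common availability across everyone is 09:30-12:30.
The last common window of at least 90 minutes is 09:30-12:30; a 90-minute meeting can start as late as 11:00 and still end by 12:30.

11:00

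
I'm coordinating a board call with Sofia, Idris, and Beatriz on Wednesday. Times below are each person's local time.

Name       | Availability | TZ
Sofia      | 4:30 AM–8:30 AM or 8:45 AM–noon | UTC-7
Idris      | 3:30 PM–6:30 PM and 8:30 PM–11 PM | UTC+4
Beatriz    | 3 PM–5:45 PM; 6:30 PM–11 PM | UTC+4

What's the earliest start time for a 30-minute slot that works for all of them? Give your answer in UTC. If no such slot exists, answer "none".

11:30

Sofia in UTC: 11:30-15:30, 15:45-19:00 (add 7h to convert from UTC-7).
Idris in UTC: 11:30-14:30, 16:30-19:00 (subtract 4h to convert from UTC+4).
Beatriz in UTC: 11:00-13:45, 14:30-19:00 (subtract 4h to convert from UTC+4).
Sofia ∩ Idris: 11:30-14:30, 16:30-19:00.
Sofia ∩ Idris ∩ Beatriz: 11:30-13:45, 16:30-19:00.
Those are the intersection windows.
The first common window of at least 30 minutes is 11:30-13:45, so the earliest start is 11:30.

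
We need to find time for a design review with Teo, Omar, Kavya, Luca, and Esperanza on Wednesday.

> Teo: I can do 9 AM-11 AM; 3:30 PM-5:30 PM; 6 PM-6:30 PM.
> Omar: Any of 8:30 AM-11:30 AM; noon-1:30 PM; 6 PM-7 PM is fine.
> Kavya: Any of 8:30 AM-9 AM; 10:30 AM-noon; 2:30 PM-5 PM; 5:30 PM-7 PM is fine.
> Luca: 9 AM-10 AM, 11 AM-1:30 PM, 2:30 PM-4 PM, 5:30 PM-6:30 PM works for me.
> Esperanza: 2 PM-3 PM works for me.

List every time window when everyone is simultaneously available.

none

Teo ∩ Omar: 09:00-11:00, 18:00-18:30.
Teo ∩ Omar ∩ Kavya: 10:30-11:00, 18:00-18:30.
Teo ∩ Omar ∩ Kavya ∩ Luca: 18:00-18:30.
Teo ∩ Omar ∩ Kavya ∩ Luca ∩ Esperanza: ∅.
There is no time when everyone is free.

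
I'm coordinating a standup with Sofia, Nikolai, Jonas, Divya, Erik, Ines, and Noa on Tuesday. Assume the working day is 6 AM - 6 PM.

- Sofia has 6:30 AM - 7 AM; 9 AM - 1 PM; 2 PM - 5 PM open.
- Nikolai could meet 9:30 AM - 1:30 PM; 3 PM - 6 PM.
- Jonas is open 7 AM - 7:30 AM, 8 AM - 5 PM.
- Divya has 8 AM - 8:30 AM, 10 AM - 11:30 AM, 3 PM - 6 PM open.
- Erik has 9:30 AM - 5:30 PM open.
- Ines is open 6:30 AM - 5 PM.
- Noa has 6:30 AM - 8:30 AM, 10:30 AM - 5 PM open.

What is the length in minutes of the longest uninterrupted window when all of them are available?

120

Sofia ∩ Nikolai: 09:30-13:00, 15:00-17:00.
Sofia ∩ Nikolai ∩ Jonas: 09:30-13:00, 15:00-17:00.
Sofia ∩ Nikolai ∩ Jonas ∩ Divya: 10:00-11:30, 15:00-17:00.
Sofia ∩ Nikolai ∩ Jonas ∩ Divya ∩ Erik: 10:00-11:30, 15:00-17:00.
Sofia ∩ Nikolai ∩ Jonas ∩ Divya ∩ Erik ∩ Ines: 10:00-11:30, 15:00-17:00.
Sofia ∩ Nikolai ∩ Jonas ∩ Divya ∩ Erik ∩ Ines ∩ Noa: 10:30-11:30, 15:00-17:00.
The longest is 15:00-17:00 at 120 minutes.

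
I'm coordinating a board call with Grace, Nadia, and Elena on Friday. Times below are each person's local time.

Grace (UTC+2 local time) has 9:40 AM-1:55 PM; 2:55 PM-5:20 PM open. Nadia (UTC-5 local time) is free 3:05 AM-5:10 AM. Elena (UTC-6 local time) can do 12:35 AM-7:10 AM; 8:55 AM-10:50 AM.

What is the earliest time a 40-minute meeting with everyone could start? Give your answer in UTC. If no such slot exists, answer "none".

08:05

Grace in UTC: 07:40-11:55, 12:55-15:20 (subtract 2h to convert from UTC+2).
Nadia in UTC: 08:05-10:10 (add 5h to convert from UTC-5).
Elena in UTC: 06:35-13:10, 14:55-16:50 (add 6h to convert from UTC-6).
Grace ∩ Nadia: 08:05-10:10.
Grace ∩ Nadia ∩ Elena: 08:05-10:10.
The first common window of at least 40 minutes is 08:05-10:10, so the earliest start is 08:05.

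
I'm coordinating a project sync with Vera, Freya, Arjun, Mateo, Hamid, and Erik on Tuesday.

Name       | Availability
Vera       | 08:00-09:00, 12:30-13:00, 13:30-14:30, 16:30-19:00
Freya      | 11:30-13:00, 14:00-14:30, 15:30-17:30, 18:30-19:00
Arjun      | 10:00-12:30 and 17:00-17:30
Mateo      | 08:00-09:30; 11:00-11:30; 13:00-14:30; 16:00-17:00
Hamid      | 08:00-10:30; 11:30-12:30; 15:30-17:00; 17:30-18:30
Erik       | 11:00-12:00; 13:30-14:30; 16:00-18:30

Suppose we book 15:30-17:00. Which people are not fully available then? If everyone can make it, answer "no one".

Arjun, Erik, Mateo, Vera

Vera: not fully free for 15:30-17:00. Freya: free for 15:30-17:00. Arjun: not fully free for 15:30-17:00. Mateo: not fully free for 15:30-17:00. Hamid: free for 15:30-17:00. Erik: not fully free for 15:30-17:00.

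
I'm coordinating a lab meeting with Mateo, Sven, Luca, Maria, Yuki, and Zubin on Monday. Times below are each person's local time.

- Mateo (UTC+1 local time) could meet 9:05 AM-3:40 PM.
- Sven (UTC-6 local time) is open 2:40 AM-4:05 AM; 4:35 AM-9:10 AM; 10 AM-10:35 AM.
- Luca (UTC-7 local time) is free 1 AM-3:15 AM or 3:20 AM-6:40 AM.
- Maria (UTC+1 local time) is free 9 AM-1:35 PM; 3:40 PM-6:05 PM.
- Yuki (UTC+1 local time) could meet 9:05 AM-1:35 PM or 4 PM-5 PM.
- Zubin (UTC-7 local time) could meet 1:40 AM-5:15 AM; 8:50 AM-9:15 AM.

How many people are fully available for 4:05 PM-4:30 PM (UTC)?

2

Mateo in UTC: 08:05-14:40 (subtract 1h to convert from UTC+1).
Sven in UTC: 08:40-10:05, 10:35-15:10, 16:00-16:35 (add 6h to convert from UTC-6).
Luca in UTC: 08:00-10:15, 10:20-13:40 (add 7h to convert from UTC-7).
Maria in UTC: 08:00-12:35, 14:40-17:05 (subtract 1h to convert from UTC+1).
Yuki in UTC: 08:05-12:35, 15:00-16:00 (subtract 1h to convert from UTC+1).
Zubin in UTC: 08:40-12:15, 15:50-16:15 (add 7h to convert from UTC-7).
Sven and Maria can make the full 16:05-16:30 slot — that's 2.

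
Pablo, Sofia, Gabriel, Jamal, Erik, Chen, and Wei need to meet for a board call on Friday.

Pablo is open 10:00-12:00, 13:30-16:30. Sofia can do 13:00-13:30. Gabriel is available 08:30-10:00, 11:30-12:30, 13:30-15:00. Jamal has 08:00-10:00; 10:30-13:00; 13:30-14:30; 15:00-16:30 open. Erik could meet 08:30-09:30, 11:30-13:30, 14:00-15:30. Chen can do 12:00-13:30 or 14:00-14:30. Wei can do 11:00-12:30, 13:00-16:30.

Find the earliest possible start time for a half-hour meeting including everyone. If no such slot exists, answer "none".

none

Pablo ∩ Sofia: ∅.
Pablo ∩ Sofia ∩ Gabriel: ∅.
Pablo ∩ Sofia ∩ Gabriel ∩ Jamal: ∅.
Pablo ∩ Sofia ∩ Gabriel ∩ Jamal ∩ Erik: ∅.
Pablo ∩ Sofia ∩ Gabriel ∩ Jamal ∩ Erik ∩ Chen: ∅.
Pablo ∩ Sofia ∩ Gabriel ∩ Jamal ∩ Erik ∩ Chen ∩ Wei: ∅.
There is no time when everyone is free.
No common window is at least 30 minutes long.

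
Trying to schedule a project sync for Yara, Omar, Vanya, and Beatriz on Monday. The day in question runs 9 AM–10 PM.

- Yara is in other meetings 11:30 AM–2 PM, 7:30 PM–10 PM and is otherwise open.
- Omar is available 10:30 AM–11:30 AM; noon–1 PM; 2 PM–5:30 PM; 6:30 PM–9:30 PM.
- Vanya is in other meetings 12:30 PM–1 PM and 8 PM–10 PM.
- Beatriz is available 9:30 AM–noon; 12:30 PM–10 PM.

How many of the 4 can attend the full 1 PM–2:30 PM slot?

Yara free: 09:00-11:30, 14:00-19:30 (invert busy blocks within the working day).
Omar free: 10:30-11:30, 12:00-13:00, 14:00-17:30, 18:30-21:30.
Vanya free: 09:00-12:30, 13:00-20:00 (invert busy blocks within the working day).
Beatriz free: 09:30-12:00, 12:30-22:00.
Vanya and Beatriz can make the full 13:00-14:30 slot — that's 2.

2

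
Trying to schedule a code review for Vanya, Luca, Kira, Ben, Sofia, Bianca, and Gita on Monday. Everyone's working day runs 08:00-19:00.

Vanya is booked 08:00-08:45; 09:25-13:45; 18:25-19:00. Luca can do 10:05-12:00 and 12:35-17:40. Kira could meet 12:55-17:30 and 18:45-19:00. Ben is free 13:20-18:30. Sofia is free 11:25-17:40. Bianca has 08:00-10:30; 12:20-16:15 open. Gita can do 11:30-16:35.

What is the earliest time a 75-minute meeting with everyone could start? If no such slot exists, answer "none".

13:45

Vanya free: 08:45-09:25, 13:45-18:25 (invert busy blocks within the working day).
Luca free: 10:05-12:00, 12:35-17:40.
Kira free: 12:55-17:30, 18:45-19:00.
Ben free: 13:20-18:30.
Sofia free: 11:25-17:40.
Bianca free: 08:00-10:30, 12:20-16:15.
Gita free: 11:30-16:35.
Vanya ∩ Luca: 13:45-17:40.
Vanya ∩ Luca ∩ Kira: 13:45-17:30.
Vanya ∩ Luca ∩ Kira ∩ Ben: 13:45-17:30.
Vanya ∩ Luca ∩ Kira ∩ Ben ∩ Sofia: 13:45-17:30.
Vanya ∩ Luca ∩ Kira ∩ Ben ∩ Sofia ∩ Bianca: 13:45-16:15.
Vanya ∩ Luca ∩ Kira ∩ Ben ∩ Sofia ∩ Bianca ∩ Gita: 13:45-16:15.
The first common window of at least 75 minutes is 13:45-16:15, so the earliest start is 13:45.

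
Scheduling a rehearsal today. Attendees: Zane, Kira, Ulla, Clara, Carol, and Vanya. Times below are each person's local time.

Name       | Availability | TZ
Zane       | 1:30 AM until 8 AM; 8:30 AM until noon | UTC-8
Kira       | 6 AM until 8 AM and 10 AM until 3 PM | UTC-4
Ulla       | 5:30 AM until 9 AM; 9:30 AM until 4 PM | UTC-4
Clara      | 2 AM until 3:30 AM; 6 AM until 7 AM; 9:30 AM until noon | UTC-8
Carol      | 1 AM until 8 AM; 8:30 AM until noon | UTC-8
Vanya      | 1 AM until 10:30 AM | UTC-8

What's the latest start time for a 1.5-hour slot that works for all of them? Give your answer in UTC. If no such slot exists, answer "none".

Zane in UTC: 09:30-16:00, 16:30-20:00 (add 8h to convert from UTC-8).
Kira in UTC: 10:00-12:00, 14:00-19:00 (add 4h to convert from UTC-4).
Ulla in UTC: 09:30-13:00, 13:30-20:00 (add 4h to convert from UTC-4).
Clara in UTC: 10:00-11:30, 14:00-15:00, 17:30-20:00 (add 8h to convert from UTC-8).
Carol in UTC: 09:00-16:00, 16:30-20:00 (add 8h to convert from UTC-8).
Vanya in UTC: 09:00-18:30 (add 8h to convert from UTC-8).
Zane ∩ Kira: 10:00-12:00, 14:00-16:00, 16:30-19:00.
Zane ∩ Kira ∩ Ulla: 10:00-12:00, 14:00-16:00, 16:30-19:00.
Zane ∩ Kira ∩ Ulla ∩ Clara: 10:00-11:30, 14:00-15:00, 17:30-19:00.
Zane ∩ Kira ∩ Ulla ∩ Clara ∩ Carol: 10:00-11:30, 14:00-15:00, 17:30-19:00.
Zane ∩ Kira ∩ Ulla ∩ Clara ∩ Carol ∩ Vanya: 10:00-11:30, 14:00-15:00, 17:30-18:30.
The last common window of at least 90 minutes is 10:00-11:30; a 90-minute meeting can start as late as 10:00 and still end by 11:30.

10:00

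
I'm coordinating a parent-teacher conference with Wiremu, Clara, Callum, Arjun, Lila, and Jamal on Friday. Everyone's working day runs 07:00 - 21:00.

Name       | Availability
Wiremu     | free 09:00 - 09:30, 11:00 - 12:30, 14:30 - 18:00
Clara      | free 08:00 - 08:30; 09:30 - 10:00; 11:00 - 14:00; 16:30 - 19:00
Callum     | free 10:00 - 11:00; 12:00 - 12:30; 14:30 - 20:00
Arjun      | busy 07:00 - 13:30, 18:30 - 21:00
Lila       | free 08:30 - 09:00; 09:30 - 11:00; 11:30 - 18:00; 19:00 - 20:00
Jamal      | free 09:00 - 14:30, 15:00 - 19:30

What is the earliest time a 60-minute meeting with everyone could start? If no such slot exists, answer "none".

Wiremu free: 09:00-09:30, 11:00-12:30, 14:30-18:00.
Clara free: 08:00-08:30, 09:30-10:00, 11:00-14:00, 16:30-19:00.
Callum free: 10:00-11:00, 12:00-12:30, 14:30-20:00.
Arjun free: 13:30-18:30 (invert busy blocks within the working day).
Lila free: 08:30-09:00, 09:30-11:00, 11:30-18:00, 19:00-20:00.
Jamal free: 09:00-14:30, 15:00-19:30.
Wiremu ∩ Clara: 11:00-12:30, 16:30-18:00.
Wiremu ∩ Clara ∩ Callum: 12:00-12:30, 16:30-18:00.
Wiremu ∩ Clara ∩ Callum ∩ Arjun: 16:30-18:00.
Wiremu ∩ Clara ∩ Callum ∩ Arjun ∩ Lila: 16:30-18:00.
Wiremu ∩ Clara ∩ Callum ∩ Arjun ∩ Lila ∩ Jamal: 16:30-18:00.
Those are the intersection windows.
The first common window of at least 60 minutes is 16:30-18:00, so the earliest start is 16:30.

16:30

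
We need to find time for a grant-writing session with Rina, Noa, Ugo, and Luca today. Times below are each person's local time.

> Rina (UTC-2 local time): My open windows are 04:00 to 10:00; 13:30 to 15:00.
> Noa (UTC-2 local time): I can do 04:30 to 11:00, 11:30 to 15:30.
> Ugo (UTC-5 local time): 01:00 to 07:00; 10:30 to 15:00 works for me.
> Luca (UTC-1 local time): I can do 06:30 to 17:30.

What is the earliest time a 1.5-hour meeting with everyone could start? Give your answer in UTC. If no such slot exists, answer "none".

Rina in UTC: 06:00-12:00, 15:30-17:00 (add 2h to convert from UTC-2).
Noa in UTC: 06:30-13:00, 13:30-17:30 (add 2h to convert from UTC-2).
Ugo in UTC: 06:00-12:00, 15:30-20:00 (add 5h to convert from UTC-5).
Luca in UTC: 07:30-18:30 (add 1h to convert from UTC-1).
Rina ∩ Noa: 06:30-12:00, 15:30-17:00.
Rina ∩ Noa ∩ Ugo: 06:30-12:00, 15:30-17:00.
Rina ∩ Noa ∩ Ugo ∩ Luca: 07:30-12:00, 15:30-17:00.
The first common window of at least 90 minutes is 07:30-12:00, so the earliest start is 07:30.

07:30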